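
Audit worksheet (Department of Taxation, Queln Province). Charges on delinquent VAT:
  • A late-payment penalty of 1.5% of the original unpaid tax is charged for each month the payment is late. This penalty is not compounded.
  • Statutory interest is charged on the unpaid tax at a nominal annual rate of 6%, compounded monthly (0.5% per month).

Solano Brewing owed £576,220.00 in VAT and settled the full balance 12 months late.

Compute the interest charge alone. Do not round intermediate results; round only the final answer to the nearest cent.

£35,539.99

Interest: £576,220.00 × ((1 + 0.005)^12 − 1) = £576,220.00 × 0.0616778… = £35,539.9888…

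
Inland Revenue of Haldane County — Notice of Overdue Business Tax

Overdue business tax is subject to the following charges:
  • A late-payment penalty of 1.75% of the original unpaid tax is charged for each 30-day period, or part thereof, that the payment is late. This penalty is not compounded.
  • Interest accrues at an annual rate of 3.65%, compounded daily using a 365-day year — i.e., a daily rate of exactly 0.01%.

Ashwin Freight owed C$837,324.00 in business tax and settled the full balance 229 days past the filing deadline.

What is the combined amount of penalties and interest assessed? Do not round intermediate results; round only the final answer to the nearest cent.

C$136,620.33

Penalty periods: ⌈229/30⌉ = 8; penalty = 8 × 1.75% × C$837,324.00 = C$117,225.36
Interest: C$837,324.00 × ((1 + 0.0001)^229 − 1) = C$837,324.00 × 0.02316305… = C$19,394.9748…
Penalties + interest = C$117,225.3600 + C$19,394.9748… = C$136,620.33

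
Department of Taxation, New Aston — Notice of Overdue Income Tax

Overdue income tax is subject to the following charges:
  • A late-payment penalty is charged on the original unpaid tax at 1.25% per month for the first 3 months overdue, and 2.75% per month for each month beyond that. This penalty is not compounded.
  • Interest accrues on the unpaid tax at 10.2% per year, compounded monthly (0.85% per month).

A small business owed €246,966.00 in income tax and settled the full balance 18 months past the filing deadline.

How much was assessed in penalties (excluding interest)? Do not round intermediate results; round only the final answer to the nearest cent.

Penalty, months 1–3: 3 × 1.25% × €246,966.00 = €9,261.23…
Penalty, months 4–18: 15 × 2.75% × €246,966.00 = €101,873.48…
Total penalty = €9,261.23… + €101,873.48… = €111,134.70

€111,134.70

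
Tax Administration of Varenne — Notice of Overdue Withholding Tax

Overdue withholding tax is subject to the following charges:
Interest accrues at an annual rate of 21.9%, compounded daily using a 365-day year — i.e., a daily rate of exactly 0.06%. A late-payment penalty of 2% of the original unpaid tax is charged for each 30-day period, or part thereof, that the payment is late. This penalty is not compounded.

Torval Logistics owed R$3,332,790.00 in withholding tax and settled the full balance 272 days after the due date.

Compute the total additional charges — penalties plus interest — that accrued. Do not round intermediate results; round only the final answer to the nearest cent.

Penalty periods: ⌈272/30⌉ = 10; penalty = 10 × 2% × R$3,332,790.00 = R$666,558.00
Interest: R$3,332,790.00 × ((1 + 0.0006)^272 − 1) = R$3,332,790.00 × 0.17721451… = R$590,618.7327…
Penalties + interest = R$666,558.0000 + R$590,618.7327… = R$1,257,176.73

R$1,257,176.73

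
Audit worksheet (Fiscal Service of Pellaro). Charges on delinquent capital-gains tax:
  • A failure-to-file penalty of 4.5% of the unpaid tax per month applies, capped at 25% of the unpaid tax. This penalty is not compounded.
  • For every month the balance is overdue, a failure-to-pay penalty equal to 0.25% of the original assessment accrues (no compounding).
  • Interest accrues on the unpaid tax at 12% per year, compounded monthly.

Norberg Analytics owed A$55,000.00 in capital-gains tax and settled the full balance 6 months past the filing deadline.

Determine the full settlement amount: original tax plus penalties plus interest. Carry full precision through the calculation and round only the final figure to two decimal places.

A$72,958.61

Failure-to-file: 6 × 4.5% × A$55,000.00 = A$14,850.00, capped at 25% × A$55,000.00 = A$13,750.00
Failure-to-pay penalty: 6 × 0.25% × A$55,000.00 = A$825.00
Interest (12%/yr ÷ 12 = 1%/month): A$55,000.00 × ((1 + 0.01)^6 − 1) = A$3,383.6083…
Total = A$55,000.00 + A$14,575.0000 + A$3,383.6083… = A$72,958.61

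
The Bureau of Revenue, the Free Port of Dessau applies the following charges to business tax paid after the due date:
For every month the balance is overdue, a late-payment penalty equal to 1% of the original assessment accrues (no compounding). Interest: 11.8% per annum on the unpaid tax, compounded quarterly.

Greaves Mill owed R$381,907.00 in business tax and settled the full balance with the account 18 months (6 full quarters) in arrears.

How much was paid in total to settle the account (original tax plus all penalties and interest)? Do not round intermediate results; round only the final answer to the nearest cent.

R$523,433.60

Late-payment penalty = 1% × R$381,907.00 × 18 mo = R$68,743.26
Interest (11.8%/yr ÷ 4 = 2.95%/quarter): R$381,907.00 × ((1 + 0.0295)^6 − 1) = R$72,783.3366…
Total = R$381,907.00 + R$68,743.2600 + R$72,783.3366… = R$523,433.60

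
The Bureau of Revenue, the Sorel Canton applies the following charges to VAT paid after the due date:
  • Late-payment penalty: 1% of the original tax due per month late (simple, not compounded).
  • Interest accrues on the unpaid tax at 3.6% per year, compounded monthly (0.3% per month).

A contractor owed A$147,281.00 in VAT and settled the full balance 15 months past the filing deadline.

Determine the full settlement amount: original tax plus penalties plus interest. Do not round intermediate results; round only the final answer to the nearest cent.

A$176,141.80

Late-payment penalty: 15 × 1% × A$147,281.00 = A$22,092.15
Interest: A$147,281.00 × ((1 + 0.003)^15 − 1) = A$147,281.00 × 0.0459574… = A$6,768.6513…
Total = A$147,281.00 + A$22,092.1500 + A$6,768.6513… = A$176,141.80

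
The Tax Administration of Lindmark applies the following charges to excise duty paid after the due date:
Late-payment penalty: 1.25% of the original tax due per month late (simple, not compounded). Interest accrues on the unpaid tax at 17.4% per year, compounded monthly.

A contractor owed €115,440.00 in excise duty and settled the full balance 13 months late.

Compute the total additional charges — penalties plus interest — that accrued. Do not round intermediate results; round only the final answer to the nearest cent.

Late-payment penalty: 13 × 1.25% × €115,440.00 = €18,759.00
Interest (17.4%/yr ÷ 12 = 1.45%/month): €115,440.00 × ((1 + 0.0145)^13 − 1) = €23,757.9970…
Penalties + interest = €18,759.0000 + €23,757.9970… = €42,517.00

€42,517.00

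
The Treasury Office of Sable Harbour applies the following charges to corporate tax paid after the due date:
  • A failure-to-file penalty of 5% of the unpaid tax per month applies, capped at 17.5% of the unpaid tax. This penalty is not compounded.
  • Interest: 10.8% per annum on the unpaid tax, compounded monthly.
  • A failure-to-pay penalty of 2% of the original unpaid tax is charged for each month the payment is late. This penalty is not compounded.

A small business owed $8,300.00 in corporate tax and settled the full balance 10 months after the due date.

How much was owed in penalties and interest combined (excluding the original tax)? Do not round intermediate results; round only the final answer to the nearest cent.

Failure-to-file: 10 × 5% × $8,300.00 = $4,150.00, capped at 17.5% × $8,300.00 = $1,452.50
Failure-to-pay penalty: 10 × 2% × $8,300.00 = $1,660.00
Interest (10.8%/yr ÷ 12 = 0.9%/month): $8,300.00 × ((1 + 0.009)^10 − 1) = $777.9911…
Penalties + interest = $3,112.5000 + $777.9911… = $3,890.49

$3,890.49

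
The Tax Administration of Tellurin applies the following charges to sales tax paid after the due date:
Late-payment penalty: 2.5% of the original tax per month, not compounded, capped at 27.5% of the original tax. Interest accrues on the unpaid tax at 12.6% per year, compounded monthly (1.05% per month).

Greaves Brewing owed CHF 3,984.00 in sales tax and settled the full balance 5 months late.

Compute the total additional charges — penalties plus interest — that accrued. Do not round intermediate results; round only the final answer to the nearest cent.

Penalty: 5 × 2.5% × CHF 3,984.00 = CHF 498.00 (below the 27.5% cap of CHF 1,095.60)
Interest: CHF 3,984.00 × ((1 + 0.0105)^5 − 1) = CHF 3,984.00 × 0.0536141… = CHF 213.5987…
Penalties + interest = CHF 498.0000 + CHF 213.5987… = CHF 711.60

CHF 711.60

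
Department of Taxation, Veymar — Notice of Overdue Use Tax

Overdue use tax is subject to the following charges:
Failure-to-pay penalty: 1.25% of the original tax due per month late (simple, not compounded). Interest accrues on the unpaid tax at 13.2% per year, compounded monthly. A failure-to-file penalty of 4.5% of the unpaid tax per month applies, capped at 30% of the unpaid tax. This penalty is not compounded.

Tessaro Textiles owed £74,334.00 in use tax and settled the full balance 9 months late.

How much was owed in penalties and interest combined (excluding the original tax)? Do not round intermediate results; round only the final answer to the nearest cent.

£38,354.09

Failure-to-file: 9 × 4.5% × £74,334.00 = £30,105.27, capped at 30% × £74,334.00 = £22,300.20
Failure-to-pay penalty: 9 × 1.25% × £74,334.00 = £8,362.58…
Interest (13.2%/yr ÷ 12 = 1.1%/month): £74,334.00 × ((1 + 0.011)^9 − 1) = £7,691.3144…
Penalties + interest = £30,662.7750 + £7,691.3144… = £38,354.09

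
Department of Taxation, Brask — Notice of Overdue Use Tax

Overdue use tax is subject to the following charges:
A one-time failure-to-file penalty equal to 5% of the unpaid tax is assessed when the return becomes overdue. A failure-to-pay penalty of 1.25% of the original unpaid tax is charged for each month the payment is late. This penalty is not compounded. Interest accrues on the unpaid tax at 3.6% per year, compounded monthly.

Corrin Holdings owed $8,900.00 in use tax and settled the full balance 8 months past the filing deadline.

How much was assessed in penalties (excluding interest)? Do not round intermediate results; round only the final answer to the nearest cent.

Failure-to-file penalty: 5% × $8,900.00 = $445.00
Failure-to-pay penalty: 8 × 1.25% × $8,900.00 = $890.00
Total penalty = $445.00 + $890.00 = $1,335.00

$1,335.00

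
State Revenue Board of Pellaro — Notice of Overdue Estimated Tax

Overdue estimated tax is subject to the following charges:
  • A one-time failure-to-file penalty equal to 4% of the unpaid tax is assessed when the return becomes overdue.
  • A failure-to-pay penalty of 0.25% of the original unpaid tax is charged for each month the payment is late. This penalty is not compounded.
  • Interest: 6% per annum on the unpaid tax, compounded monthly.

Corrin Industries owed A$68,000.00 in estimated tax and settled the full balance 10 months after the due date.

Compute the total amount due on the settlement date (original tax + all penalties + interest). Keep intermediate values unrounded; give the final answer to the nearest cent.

Failure-to-file penalty: 4% × A$68,000.00 = A$2,720.00
Failure-to-pay penalty: 10 × 0.25% × A$68,000.00 = A$1,700.00
Interest (6%/yr ÷ 12 = 0.5%/month): A$68,000.00 × ((1 + 0.005)^10 − 1) = A$3,477.5290…
Total = A$68,000.00 + A$4,420.0000 + A$3,477.5290… = A$75,897.53

A$75,897.53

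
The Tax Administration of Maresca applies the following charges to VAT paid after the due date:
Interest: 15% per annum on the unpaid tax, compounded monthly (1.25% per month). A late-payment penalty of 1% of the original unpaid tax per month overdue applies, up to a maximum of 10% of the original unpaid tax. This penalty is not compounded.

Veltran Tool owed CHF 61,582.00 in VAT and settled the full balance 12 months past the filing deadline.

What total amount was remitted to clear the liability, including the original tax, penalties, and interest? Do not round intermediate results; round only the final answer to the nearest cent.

Penalty (uncapped): 12 × 1% × CHF 61,582.00 = CHF 7,389.84; cap = 10% × CHF 61,582.00 = CHF 6,158.20 → penalty = CHF 6,158.20
Interest: CHF 61,582.00 × ((1 + 0.0125)^12 − 1) = CHF 61,582.00 × 0.1607545… = CHF 9,899.5847…
Total = CHF 61,582.00 + CHF 6,158.2000 + CHF 9,899.5847… = CHF 77,639.78

CHF 77,639.78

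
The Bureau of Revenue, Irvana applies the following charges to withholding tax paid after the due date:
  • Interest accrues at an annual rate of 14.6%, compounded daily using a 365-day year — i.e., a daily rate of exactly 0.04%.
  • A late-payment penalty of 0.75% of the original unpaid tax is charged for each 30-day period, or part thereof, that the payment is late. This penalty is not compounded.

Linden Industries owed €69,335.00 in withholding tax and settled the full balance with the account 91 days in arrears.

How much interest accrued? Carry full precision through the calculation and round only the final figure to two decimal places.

€2,569.77

Interest: €69,335.00 × ((1 + 0.0004)^91 − 1) = €69,335.00 × 0.03706304… = €2,569.7662…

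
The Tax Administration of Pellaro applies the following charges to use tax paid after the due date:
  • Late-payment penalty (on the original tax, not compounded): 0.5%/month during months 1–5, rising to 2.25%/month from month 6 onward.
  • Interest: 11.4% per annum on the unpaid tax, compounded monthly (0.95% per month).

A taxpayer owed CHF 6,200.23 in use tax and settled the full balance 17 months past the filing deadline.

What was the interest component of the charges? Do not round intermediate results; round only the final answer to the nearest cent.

CHF 1,081.18

Interest: CHF 6,200.23 × ((1 + 0.0095)^17 − 1) = CHF 6,200.23 × 0.1743769… = CHF 1,081.1768…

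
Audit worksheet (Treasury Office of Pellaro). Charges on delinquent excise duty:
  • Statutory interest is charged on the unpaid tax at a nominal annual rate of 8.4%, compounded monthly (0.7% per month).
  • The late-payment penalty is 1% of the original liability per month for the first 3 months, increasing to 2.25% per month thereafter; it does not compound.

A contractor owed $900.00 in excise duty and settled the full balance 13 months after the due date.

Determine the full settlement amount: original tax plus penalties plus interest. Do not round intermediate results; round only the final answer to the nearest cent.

Penalty, months 1–3: 3 × 1% × $900.00 = $27.00
Penalty, months 4–13: 10 × 2.25% × $900.00 = $202.50
Interest: $900.00 × ((1 + 0.007)^13 − 1) = $900.00 × 0.0949218… = $85.4297…
Total = $900.00 + $229.5000 + $85.4297… = $1,214.93

$1,214.93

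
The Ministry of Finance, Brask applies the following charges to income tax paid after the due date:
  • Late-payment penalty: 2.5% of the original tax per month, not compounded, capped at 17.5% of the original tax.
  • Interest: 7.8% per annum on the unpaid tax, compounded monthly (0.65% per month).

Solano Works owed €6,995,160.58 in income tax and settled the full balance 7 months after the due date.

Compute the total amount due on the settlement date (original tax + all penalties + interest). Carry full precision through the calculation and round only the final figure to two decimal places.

€8,543,867.62

Penalty (uncapped): 7 × 2.5% × €6,995,160.58 = €1,224,153.10…; cap = 17.5% × €6,995,160.58 = €1,224,153.10… → penalty = €1,224,153.10…
Interest: €6,995,160.58 × ((1 + 0.0065)^7 − 1) = €6,995,160.58 × 0.0463969… = €324,553.9380…
Total = €6,995,160.58 + €1,224,153.1015 + €324,553.9380… = €8,543,867.62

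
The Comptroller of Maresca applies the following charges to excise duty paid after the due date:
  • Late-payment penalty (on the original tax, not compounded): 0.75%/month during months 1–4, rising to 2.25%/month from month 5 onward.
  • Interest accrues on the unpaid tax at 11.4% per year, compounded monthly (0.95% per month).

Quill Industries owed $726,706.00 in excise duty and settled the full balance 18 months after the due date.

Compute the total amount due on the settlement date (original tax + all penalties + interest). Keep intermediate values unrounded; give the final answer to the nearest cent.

Penalty, months 1–4: 4 × 0.75% × $726,706.00 = $21,801.18
Penalty, months 5–18: 14 × 2.25% × $726,706.00 = $228,912.39
Interest: $726,706.00 × ((1 + 0.0095)^18 − 1) = $726,706.00 × 0.1855335… = $134,828.2849…
Total = $726,706.00 + $250,713.5700 + $134,828.2849… = $1,112,247.85

$1,112,247.85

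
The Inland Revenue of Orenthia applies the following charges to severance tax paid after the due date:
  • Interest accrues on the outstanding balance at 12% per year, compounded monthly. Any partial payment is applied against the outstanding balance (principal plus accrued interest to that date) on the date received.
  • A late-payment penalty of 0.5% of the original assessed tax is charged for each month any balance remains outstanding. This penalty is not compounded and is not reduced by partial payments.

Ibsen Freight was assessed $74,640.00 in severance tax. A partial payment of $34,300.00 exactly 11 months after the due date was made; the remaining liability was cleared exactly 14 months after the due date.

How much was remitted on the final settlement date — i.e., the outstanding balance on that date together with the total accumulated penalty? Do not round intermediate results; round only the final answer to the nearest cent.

Monthly rate = 12% ÷ 12 = 1%
Balance at month 11: $74,640.0000 × (1 + 0.01)^11 = $83,273.4854…
After $34,300.00 payment: $83,273.4854… − $34,300.00 = $48,973.4854…
Balance at month 14: $48,973.4854… × (1 + 0.01)^3 = $50,457.4310…
Penalty: 14 × 0.5% × $74,640.00 = $5,224.80
Final settlement = outstanding balance + penalty = $50,457.4310… + $5,224.80 = $55,682.23

$55,682.23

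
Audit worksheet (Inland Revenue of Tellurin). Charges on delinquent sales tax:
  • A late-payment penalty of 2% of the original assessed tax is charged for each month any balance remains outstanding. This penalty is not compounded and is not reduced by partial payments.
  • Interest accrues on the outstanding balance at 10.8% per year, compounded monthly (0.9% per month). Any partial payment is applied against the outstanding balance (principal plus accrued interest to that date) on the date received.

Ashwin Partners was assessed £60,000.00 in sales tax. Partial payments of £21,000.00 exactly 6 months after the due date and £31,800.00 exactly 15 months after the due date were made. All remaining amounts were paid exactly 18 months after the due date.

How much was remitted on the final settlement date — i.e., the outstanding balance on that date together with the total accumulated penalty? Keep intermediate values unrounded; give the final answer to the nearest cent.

£36,050.45

Balance at month 6: £60,000.0000 × (1 + 0.009)^6 = £63,313.7807…
After £21,000.00 payment: £63,313.7807… − £21,000.00 = £42,313.7807…
Balance at month 15: £42,313.7807… × (1 + 0.009)^9 = £45,867.2104…
After £31,800.00 payment: £45,867.2104… − £31,800.00 = £14,067.2104…
Balance at month 18: £14,067.2104… × (1 + 0.009)^3 = £14,450.4536…
Penalty: 18 × 2% × £60,000.00 = £21,600.00
Final settlement = outstanding balance + penalty = £14,450.4536… + £21,600.00 = £36,050.45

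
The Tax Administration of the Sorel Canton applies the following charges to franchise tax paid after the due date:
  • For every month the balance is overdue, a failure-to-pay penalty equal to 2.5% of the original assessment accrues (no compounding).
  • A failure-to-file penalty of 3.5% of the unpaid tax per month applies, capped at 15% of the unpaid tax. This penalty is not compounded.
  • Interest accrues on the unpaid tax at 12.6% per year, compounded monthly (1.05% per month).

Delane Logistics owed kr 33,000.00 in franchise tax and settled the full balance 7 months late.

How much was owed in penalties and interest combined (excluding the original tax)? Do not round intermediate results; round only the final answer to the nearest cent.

kr 13,228.25

Failure-to-file: 7 × 3.5% × kr 33,000.00 = kr 8,085.00, capped at 15% × kr 33,000.00 = kr 4,950.00
Failure-to-pay penalty: 7 × 2.5% × kr 33,000.00 = kr 5,775.00
Interest: kr 33,000.00 × ((1 + 0.0105)^7 − 1) = kr 33,000.00 × 0.0758562… = kr 2,503.2544…
Penalties + interest = kr 10,725.0000 + kr 2,503.2544… = kr 13,228.25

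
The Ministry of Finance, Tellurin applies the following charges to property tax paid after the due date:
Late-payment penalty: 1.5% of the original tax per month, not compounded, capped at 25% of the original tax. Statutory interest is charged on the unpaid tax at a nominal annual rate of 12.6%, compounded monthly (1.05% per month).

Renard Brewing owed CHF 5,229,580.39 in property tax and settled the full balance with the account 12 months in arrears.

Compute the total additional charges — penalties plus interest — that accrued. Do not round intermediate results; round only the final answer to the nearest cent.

CHF 1,639,668.50

Penalty: 12 × 1.5% × CHF 5,229,580.39 = CHF 941,324.47… (below the 25% cap of CHF 1,307,395.10…)
Interest: CHF 5,229,580.39 × ((1 + 0.0105)^12 − 1) = CHF 5,229,580.39 × 0.1335373… = CHF 698,344.0276…
Penalties + interest = CHF 941,324.4702 + CHF 698,344.0276… = CHF 1,639,668.50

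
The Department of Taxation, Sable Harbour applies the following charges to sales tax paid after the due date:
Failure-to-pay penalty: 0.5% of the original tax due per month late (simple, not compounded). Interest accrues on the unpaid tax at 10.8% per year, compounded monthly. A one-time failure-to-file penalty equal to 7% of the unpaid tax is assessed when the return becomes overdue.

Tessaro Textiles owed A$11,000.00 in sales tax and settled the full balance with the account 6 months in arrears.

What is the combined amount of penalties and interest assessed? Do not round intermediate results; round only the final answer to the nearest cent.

A$1,707.53

Failure-to-file penalty: 7% × A$11,000.00 = A$770.00
Failure-to-pay penalty = 0.5% × A$11,000.00 × 6 mo = A$330.00
Interest (10.8%/yr ÷ 12 = 0.9%/month): A$11,000.00 × ((1 + 0.009)^6 − 1) = A$607.5265…
Penalties + interest = A$1,100.0000 + A$607.5265… = A$1,707.53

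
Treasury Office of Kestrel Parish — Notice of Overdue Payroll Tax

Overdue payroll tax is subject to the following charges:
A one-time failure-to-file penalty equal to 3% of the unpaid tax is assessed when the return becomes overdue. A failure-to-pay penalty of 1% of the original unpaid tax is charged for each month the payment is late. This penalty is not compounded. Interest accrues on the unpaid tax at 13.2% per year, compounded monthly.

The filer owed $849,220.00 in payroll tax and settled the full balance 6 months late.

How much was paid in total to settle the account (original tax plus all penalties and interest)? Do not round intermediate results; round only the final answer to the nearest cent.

Failure-to-file penalty: 3% × $849,220.00 = $25,476.60
Failure-to-pay penalty: 6 × 1% × $849,220.00 = $50,953.20
Interest (13.2%/yr ÷ 12 = 1.1%/month): $849,220.00 × ((1 + 0.011)^6 − 1) = $57,612.6479…
Total = $849,220.00 + $76,429.8000 + $57,612.6479… = $983,262.45

$983,262.45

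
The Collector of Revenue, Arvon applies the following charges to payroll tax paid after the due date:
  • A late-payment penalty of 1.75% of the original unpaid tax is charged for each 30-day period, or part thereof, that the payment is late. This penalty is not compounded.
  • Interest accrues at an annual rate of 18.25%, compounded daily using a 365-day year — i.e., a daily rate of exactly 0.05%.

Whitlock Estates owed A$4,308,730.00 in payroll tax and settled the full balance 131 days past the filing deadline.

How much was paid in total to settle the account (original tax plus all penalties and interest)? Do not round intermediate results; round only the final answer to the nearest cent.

Penalty periods: ⌈131/30⌉ = 5; penalty = 5 × 1.75% × A$4,308,730.00 = A$377,013.88…
Interest: A$4,308,730.00 × ((1 + 0.0005)^131 − 1) = A$4,308,730.00 × 0.06767526… = A$291,594.4222…
Total = A$4,308,730.00 + A$377,013.8750 + A$291,594.4222… = A$4,977,338.30

A$4,977,338.30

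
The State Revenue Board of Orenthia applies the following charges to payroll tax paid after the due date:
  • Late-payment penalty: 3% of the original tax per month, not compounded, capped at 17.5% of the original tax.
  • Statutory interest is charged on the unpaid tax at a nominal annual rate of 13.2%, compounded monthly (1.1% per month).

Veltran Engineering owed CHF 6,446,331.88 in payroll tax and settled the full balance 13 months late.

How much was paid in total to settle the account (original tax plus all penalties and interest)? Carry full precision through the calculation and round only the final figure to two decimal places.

CHF 8,559,628.64

Penalty (uncapped): 13 × 3% × CHF 6,446,331.88 = CHF 2,514,069.43…; cap = 17.5% × CHF 6,446,331.88 = CHF 1,128,108.08… → penalty = CHF 1,128,108.08…
Interest: CHF 6,446,331.88 × ((1 + 0.011)^13 − 1) = CHF 6,446,331.88 × 0.1528293… = CHF 985,188.6767…
Total = CHF 6,446,331.88 + CHF 1,128,108.0790 + CHF 985,188.6767… = CHF 8,559,628.64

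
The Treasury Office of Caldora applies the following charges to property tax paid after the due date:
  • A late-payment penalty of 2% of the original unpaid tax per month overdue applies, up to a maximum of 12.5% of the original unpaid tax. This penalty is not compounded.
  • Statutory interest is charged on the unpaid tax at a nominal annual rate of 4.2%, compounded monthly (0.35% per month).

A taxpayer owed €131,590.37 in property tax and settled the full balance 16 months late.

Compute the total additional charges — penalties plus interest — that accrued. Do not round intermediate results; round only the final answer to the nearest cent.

Penalty (uncapped): 16 × 2% × €131,590.37 = €42,108.92…; cap = 12.5% × €131,590.37 = €16,448.80… → penalty = €16,448.80…
Interest: €131,590.37 × ((1 + 0.0035)^16 − 1) = €131,590.37 × 0.0574943… = €7,565.6943…
Penalties + interest = €16,448.7963… + €7,565.6943… = €24,014.49

€24,014.49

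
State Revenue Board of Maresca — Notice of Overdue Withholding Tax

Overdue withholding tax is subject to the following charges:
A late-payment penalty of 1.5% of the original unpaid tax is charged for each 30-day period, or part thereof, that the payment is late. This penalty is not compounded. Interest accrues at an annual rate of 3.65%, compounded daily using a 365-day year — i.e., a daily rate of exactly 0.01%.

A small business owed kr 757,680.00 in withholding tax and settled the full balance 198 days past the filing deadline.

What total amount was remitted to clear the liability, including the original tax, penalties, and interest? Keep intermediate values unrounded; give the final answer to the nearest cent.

kr 852,387.20

Penalty periods: ⌈198/30⌉ = 7; penalty = 7 × 1.5% × kr 757,680.00 = kr 79,556.40
Interest: kr 757,680.00 × ((1 + 0.0001)^198 − 1) = kr 757,680.00 × 0.01999631… = kr 15,150.8045…
Total = kr 757,680.00 + kr 79,556.4000 + kr 15,150.8045… = kr 852,387.20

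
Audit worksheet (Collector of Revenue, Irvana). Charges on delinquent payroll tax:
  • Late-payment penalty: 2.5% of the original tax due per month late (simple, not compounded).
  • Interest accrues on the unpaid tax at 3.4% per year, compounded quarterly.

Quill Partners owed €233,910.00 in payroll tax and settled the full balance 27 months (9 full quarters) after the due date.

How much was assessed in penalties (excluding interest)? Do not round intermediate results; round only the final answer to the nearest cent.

Late-payment penalty = 2.5% × €233,910.00 × 27 mo = €157,889.25

€157,889.25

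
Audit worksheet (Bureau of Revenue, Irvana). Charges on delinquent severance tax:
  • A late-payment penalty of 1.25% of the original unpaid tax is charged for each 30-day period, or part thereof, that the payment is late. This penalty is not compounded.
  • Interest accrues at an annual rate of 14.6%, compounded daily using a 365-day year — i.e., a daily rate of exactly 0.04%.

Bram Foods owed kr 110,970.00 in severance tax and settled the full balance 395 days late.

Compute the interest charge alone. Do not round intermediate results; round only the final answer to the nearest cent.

Interest: kr 110,970.00 × ((1 + 0.0004)^395 − 1) = kr 110,970.00 × 0.17112920… = kr 18,990.2069…

kr 18,990.21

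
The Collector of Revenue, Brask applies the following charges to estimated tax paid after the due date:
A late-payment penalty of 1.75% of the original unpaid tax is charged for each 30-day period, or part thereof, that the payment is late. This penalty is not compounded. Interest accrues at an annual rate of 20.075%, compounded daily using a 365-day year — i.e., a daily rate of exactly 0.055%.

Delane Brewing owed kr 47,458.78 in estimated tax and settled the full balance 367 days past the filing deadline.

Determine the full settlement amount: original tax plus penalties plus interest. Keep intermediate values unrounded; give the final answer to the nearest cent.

Penalty periods: ⌈367/30⌉ = 13; penalty = 13 × 1.75% × kr 47,458.78 = kr 10,796.87…
Interest: kr 47,458.78 × ((1 + 0.00055)^367 − 1) = kr 47,458.78 × 0.22359655… = kr 10,611.6194…
Total = kr 47,458.78 + kr 10,796.8725… + kr 10,611.6194… = kr 68,867.27

kr 68,867.27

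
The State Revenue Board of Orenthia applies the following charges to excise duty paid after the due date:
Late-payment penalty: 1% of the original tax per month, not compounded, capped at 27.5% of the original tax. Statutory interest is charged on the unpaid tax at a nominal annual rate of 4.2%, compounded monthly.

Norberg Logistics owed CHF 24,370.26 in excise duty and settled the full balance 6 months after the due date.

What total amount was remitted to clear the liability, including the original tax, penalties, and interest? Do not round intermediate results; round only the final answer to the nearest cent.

CHF 26,348.75

Penalty: 6 × 1% × CHF 24,370.26 = CHF 1,462.22… (below the 27.5% cap of CHF 6,701.82…)
Interest (4.2%/yr ÷ 12 = 0.35%/month): CHF 24,370.26 × ((1 + 0.0035)^6 − 1) = CHF 516.2744…
Total = CHF 24,370.26 + CHF 1,462.2156 + CHF 516.2744… = CHF 26,348.75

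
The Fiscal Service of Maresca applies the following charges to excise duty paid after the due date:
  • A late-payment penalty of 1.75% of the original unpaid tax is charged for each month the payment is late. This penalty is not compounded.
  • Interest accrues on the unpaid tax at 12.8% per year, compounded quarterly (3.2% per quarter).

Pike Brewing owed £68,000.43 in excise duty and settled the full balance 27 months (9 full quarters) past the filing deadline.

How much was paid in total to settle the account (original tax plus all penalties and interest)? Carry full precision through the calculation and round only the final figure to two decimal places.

£122,417.97

Late-payment penalty = 1.75% × £68,000.43 × 27 mo = £32,130.20…
Interest: £68,000.43 × ((1 + 0.032)^9 − 1) = £68,000.43 × 0.3277530… = £22,287.3417…
Total = £68,000.43 + £32,130.2032… + £22,287.3417… = £122,417.97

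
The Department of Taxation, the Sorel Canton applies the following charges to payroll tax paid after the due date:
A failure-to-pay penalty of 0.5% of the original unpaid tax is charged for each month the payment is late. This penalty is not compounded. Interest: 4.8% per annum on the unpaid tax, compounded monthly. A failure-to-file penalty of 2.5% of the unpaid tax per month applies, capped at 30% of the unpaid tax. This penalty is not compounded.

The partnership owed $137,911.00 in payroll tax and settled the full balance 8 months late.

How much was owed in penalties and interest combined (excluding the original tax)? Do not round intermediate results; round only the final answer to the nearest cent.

$37,574.07

Failure-to-file: 8 × 2.5% × $137,911.00 = $27,582.20 (under the 30% cap)
Failure-to-pay penalty: 8 × 0.5% × $137,911.00 = $5,516.44
Interest (4.8%/yr ÷ 12 = 0.4%/month): $137,911.00 × ((1 + 0.004)^8 − 1) = $4,475.4329…
Penalties + interest = $33,098.6400 + $4,475.4329… = $37,574.07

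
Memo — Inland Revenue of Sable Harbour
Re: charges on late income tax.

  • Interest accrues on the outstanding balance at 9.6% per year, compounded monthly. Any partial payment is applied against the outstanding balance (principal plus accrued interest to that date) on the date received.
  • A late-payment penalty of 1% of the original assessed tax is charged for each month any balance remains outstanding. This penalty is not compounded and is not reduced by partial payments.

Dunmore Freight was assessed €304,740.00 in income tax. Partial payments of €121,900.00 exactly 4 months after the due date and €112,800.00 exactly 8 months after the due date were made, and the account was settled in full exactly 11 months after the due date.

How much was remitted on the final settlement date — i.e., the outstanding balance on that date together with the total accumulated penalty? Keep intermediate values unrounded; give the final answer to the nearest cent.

Monthly rate = 9.6% ÷ 12 = 0.8%
Balance at month 4: €304,740.0000 × (1 + 0.008)^4 = €314,609.3255…
After €121,900.00 payment: €314,609.3255… − €121,900.00 = €192,709.3255…
Balance at month 8: €192,709.3255… × (1 + 0.008)^4 = €198,950.4198…
After €112,800.00 payment: €198,950.4198… − €112,800.00 = €86,150.4198…
Balance at month 11: €86,150.4198… × (1 + 0.008)^3 = €88,234.6148…
Penalty: 11 × 1% × €304,740.00 = €33,521.40
Final settlement = outstanding balance + penalty = €88,234.6148… + €33,521.40 = €121,756.01

€121,756.01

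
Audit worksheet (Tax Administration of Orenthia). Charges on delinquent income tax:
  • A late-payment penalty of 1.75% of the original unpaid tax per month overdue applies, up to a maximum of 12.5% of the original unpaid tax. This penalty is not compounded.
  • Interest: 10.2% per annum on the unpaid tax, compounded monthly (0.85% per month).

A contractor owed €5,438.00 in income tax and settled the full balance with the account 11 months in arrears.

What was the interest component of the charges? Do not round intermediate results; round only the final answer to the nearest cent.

€530.62

Interest: €5,438.00 × ((1 + 0.0085)^11 − 1) = €5,438.00 × 0.0975768… = €530.6228…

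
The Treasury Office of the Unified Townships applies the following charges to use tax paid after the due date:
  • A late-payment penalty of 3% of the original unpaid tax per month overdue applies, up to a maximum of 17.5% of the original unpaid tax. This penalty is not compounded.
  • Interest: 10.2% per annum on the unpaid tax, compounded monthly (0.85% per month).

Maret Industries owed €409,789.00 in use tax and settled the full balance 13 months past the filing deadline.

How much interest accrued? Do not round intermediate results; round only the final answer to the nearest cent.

€47,664.58

Interest: €409,789.00 × ((1 + 0.0085)^13 − 1) = €409,789.00 × 0.1163149… = €47,664.5788…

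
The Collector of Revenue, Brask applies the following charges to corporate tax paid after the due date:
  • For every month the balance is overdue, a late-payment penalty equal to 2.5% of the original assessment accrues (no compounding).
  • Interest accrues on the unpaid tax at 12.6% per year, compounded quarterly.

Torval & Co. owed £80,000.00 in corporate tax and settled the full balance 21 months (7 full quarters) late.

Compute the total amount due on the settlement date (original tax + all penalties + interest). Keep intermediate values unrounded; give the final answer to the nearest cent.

£141,397.31

Late-payment penalty = 2.5% × £80,000.00 × 21 mo = £42,000.00
Interest (12.6%/yr ÷ 4 = 3.15%/quarter): £80,000.00 × ((1 + 0.0315)^7 − 1) = £19,397.3059…
Total = £80,000.00 + £42,000.0000 + £19,397.3059… = £141,397.31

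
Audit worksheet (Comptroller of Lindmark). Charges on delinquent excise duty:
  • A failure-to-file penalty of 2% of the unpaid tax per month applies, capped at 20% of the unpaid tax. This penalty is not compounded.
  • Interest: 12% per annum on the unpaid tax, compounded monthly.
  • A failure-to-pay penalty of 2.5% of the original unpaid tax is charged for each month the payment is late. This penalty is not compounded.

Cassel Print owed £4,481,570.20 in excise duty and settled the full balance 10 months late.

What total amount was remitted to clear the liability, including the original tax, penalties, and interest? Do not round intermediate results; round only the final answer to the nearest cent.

£6,967,148.19

Failure-to-file: 10 × 2% × £4,481,570.20 = £896,314.04, capped at 20% × £4,481,570.20 = £896,314.04
Failure-to-pay penalty = 2.5% × £4,481,570.20 × 10 mo = £1,120,392.55
Interest (12%/yr ÷ 12 = 1%/month): £4,481,570.20 × ((1 + 0.01)^10 − 1) = £468,871.3995…
Total = £4,481,570.20 + £2,016,706.5900 + £468,871.3995… = £6,967,148.19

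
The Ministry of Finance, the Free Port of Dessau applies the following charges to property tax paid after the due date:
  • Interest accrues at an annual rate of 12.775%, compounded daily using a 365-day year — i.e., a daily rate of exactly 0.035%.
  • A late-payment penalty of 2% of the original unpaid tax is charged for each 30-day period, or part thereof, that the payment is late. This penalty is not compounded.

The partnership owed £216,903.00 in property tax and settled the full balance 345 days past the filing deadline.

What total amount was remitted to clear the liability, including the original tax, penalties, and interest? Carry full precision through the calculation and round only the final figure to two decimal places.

Penalty periods: ⌈345/30⌉ = 12; penalty = 12 × 2% × £216,903.00 = £52,056.72
Interest: £216,903.00 × ((1 + 0.00035)^345 − 1) = £216,903.00 × 0.12831895… = £27,832.7661…
Total = £216,903.00 + £52,056.7200 + £27,832.7661… = £296,792.49

£296,792.49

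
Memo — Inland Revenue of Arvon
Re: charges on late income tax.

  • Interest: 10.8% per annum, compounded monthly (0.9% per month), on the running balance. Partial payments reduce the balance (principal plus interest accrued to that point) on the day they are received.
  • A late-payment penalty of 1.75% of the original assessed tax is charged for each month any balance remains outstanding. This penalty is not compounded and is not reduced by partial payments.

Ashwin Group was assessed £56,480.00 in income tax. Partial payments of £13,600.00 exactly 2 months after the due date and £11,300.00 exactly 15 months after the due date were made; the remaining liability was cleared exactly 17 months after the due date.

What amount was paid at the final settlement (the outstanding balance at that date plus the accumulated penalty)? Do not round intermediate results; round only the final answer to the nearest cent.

Balance at month 2: £56,480.0000 × (1 + 0.009)^2 = £57,501.2149…
After £13,600.00 payment: £57,501.2149… − £13,600.00 = £43,901.2149…
Balance at month 15: £43,901.2149… × (1 + 0.009)^13 = £49,324.3874…
After £11,300.00 payment: £49,324.3874… − £11,300.00 = £38,024.3874…
Balance at month 17: £38,024.3874… × (1 + 0.009)^2 = £38,711.9063…
Penalty: 17 × 1.75% × £56,480.00 = £16,802.80
Final settlement = outstanding balance + penalty = £38,711.9063… + £16,802.80 = £55,514.71

£55,514.71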